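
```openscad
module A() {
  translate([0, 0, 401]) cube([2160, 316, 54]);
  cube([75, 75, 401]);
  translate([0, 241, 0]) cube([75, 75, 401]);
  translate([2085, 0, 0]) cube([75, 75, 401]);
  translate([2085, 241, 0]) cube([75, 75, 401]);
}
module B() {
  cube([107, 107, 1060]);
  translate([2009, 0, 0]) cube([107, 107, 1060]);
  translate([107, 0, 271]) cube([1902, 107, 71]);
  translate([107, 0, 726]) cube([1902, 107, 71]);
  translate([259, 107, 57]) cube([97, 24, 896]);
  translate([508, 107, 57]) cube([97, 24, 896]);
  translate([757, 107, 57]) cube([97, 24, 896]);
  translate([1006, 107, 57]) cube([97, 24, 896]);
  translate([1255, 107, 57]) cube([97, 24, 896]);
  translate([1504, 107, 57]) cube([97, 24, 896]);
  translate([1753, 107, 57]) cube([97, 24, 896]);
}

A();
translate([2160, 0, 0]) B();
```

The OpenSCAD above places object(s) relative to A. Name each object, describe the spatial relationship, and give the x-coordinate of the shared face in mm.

A is a bench. B is a fence section. The fence section is against the bench's +x side, with their −y faces flush. The x-coordinate of the shared face is 2160 mm.

The bench's +x face and the fence section's −x face are both at x = 2160 mm.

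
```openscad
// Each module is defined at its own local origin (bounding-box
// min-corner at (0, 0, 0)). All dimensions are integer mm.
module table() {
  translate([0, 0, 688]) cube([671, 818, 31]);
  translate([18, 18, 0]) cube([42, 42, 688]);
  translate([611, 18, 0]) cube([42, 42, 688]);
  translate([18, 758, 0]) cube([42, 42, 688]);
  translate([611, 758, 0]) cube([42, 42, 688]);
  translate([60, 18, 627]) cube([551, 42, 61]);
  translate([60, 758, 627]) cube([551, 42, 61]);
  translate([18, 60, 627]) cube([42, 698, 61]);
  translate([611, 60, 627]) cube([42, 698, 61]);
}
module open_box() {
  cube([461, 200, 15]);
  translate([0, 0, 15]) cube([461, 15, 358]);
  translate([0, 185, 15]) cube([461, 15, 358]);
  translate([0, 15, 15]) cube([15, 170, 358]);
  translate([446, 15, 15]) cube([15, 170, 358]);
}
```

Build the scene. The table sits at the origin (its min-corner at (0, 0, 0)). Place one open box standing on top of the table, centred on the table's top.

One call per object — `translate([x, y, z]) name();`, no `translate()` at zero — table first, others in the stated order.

table();
translate([105, 309, 719]) open_box();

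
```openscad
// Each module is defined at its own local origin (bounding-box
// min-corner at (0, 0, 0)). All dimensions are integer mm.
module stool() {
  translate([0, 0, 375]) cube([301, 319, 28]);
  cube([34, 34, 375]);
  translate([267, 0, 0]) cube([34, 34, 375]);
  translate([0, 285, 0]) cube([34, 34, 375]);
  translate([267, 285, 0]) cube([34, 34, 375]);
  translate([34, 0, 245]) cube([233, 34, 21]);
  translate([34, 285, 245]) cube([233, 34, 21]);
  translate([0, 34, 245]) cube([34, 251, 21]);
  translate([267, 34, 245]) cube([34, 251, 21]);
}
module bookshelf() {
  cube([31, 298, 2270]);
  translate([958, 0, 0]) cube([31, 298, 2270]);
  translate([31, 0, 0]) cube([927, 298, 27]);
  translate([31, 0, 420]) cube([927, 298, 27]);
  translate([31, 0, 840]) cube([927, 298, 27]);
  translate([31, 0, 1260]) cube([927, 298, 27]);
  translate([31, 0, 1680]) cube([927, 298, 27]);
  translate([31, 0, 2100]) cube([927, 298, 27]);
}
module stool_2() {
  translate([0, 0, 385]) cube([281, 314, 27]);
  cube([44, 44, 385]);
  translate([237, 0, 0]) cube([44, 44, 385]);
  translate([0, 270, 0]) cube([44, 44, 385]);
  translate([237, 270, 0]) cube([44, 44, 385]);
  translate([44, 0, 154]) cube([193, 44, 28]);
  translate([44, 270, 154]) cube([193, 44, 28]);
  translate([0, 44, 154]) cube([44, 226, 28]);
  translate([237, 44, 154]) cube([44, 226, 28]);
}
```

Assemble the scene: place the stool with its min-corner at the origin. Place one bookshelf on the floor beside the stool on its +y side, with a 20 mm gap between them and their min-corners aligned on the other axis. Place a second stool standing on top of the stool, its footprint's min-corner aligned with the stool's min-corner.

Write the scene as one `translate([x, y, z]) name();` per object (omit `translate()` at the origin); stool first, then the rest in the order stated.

stool();
translate([0, 339, 0]) bookshelf();
translate([0, 0, 403]) stool_2();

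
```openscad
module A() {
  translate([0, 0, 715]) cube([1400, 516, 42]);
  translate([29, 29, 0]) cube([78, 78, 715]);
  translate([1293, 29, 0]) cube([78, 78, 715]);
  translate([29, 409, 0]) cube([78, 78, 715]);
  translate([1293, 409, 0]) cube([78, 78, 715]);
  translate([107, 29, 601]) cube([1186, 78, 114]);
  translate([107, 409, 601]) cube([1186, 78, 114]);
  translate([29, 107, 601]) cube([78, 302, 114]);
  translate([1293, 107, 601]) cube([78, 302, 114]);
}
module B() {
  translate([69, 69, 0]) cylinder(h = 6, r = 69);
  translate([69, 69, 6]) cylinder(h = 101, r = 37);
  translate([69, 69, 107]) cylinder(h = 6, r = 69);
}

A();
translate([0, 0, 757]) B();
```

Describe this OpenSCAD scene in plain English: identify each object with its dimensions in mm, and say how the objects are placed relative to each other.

A is a table with a 1400×516 mm rectangular top, 42 mm thick, top surface at z = 757 mm, supported by four 78×78 mm square legs, each inset 29 mm from the nearest pair of top edges, running from the floor. Four apron rails, 78 mm thick and 114 mm tall, run between adjacent legs with their top edges flush with the underside of the top and their outer faces flush with the legs' outer faces.

B is a spool: two coaxial disc flanges of radius 69 mm and thickness 6 mm, joined by a core cylinder of radius 37 mm and height 101 mm. The lower flange rests on z = 0 and the three cylinders share a vertical axis.

The spool is on top of the table.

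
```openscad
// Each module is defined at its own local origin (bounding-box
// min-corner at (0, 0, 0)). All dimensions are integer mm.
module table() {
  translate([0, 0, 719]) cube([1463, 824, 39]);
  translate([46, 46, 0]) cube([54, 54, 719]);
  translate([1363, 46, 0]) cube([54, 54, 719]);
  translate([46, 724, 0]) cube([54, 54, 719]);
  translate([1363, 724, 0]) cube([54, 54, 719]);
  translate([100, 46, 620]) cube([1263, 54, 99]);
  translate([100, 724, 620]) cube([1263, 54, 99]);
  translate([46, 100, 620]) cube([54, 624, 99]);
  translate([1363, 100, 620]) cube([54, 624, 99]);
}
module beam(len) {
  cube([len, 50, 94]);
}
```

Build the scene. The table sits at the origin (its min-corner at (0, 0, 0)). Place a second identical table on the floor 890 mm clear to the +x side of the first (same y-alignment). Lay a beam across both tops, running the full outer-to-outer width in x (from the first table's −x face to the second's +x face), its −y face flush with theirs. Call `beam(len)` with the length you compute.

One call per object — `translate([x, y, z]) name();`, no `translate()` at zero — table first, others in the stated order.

table();
translate([2353, 0, 0]) table();
translate([0, 0, 758]) beam(3816);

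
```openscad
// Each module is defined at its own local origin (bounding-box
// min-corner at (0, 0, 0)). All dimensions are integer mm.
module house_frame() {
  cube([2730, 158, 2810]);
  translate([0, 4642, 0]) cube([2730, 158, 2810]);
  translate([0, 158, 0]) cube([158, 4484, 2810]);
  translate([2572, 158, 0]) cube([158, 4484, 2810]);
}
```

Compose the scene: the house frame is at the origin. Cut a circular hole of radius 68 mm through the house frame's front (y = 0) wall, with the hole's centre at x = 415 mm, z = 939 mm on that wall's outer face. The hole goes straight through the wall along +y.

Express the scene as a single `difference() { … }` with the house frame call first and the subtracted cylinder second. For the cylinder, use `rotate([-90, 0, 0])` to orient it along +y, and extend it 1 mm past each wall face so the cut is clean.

difference() {
  house_frame();
  translate([415, -1, 939]) rotate([-90, 0, 0]) cylinder(h = 160, r = 68);
}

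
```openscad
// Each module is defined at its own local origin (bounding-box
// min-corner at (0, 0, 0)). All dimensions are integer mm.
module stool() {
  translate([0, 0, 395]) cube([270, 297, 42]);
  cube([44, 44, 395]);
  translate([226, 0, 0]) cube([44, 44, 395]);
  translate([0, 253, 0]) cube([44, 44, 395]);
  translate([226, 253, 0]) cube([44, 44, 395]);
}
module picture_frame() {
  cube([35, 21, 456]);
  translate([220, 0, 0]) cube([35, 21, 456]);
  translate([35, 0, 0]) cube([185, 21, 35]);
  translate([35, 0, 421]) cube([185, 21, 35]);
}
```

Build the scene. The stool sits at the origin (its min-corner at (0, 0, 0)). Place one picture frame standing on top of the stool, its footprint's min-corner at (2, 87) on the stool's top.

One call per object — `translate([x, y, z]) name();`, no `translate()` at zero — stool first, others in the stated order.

stool();
translate([2, 87, 437]) picture_frame();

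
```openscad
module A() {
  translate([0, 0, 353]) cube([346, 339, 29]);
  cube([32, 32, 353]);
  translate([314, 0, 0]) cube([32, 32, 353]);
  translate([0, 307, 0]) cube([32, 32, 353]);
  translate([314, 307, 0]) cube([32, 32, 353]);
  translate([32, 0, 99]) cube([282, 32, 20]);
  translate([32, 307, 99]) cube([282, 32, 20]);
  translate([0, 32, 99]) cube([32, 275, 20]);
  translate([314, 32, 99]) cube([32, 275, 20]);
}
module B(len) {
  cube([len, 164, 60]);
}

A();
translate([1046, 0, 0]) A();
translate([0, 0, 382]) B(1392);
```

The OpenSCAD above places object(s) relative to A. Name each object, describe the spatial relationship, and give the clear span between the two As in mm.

Second stool starts at x = 1046; first ends at x = 346; clear span = 1046 − 346 = 700 mm.

A is a stool. B is a beam. A beam spans the tops of two stools. The clear span between the two stools is 700 mm.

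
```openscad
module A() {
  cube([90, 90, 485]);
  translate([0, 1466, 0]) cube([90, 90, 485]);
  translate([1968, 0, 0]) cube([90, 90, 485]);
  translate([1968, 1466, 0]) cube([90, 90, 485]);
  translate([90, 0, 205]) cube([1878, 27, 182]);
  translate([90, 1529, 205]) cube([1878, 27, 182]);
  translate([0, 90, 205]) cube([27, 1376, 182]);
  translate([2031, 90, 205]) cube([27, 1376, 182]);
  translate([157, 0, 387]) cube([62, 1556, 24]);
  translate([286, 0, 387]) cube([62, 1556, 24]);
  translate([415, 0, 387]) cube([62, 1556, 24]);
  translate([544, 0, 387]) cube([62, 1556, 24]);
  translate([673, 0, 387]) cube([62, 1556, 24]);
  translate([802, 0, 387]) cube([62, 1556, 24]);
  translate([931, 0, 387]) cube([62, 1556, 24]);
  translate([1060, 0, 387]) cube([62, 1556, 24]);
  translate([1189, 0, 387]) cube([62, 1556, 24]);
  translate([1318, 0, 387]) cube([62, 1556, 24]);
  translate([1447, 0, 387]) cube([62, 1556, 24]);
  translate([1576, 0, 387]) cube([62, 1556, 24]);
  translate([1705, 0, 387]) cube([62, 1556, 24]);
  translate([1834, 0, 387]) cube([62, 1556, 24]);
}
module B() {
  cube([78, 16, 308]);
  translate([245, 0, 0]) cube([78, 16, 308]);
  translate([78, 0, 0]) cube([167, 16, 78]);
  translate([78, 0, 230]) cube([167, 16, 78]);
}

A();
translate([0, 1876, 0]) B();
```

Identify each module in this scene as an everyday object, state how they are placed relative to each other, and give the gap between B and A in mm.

The picture frame's nearest face is 320 mm from the bed frame's +y face.

A is a bed frame. B is a picture frame. The picture frame is on the floor beside the bed frame on its +y side. The gap between the picture frame and the bed frame is 320 mm.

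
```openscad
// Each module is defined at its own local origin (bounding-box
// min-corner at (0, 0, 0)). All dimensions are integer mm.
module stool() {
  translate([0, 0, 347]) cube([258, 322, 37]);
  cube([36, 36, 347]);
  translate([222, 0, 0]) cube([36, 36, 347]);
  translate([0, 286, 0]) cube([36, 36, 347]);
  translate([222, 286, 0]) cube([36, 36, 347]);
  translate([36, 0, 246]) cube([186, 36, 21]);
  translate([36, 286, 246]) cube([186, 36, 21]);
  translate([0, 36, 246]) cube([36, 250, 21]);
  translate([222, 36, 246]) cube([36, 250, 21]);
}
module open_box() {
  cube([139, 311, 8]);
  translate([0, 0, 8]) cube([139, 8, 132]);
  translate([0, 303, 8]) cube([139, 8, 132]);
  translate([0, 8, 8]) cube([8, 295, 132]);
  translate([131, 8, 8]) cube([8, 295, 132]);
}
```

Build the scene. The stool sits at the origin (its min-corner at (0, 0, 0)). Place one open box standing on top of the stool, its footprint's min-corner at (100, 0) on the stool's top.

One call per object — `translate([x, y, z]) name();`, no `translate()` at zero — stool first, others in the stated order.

stool();
translate([100, 0, 384]) open_box();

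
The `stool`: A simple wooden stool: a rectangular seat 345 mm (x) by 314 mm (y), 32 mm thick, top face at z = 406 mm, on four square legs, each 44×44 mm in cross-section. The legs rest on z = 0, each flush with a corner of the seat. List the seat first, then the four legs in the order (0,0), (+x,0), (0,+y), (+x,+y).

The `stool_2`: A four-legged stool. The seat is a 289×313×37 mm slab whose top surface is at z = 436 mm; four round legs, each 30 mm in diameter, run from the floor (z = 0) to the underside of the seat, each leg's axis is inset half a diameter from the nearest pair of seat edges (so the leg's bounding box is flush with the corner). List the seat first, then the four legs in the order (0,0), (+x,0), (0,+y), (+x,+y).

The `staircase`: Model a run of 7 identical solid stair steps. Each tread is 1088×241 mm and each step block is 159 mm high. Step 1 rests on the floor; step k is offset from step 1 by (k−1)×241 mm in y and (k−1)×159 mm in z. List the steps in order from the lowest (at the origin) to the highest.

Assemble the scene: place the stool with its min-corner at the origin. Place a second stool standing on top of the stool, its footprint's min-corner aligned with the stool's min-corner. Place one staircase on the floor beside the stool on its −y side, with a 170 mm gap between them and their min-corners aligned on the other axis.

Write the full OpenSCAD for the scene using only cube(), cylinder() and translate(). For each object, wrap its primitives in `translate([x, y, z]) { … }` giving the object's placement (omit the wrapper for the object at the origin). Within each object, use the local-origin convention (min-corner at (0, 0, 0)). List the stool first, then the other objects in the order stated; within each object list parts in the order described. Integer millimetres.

translate([0, 0, 374]) cube([345, 314, 32]);
cube([44, 44, 374]);
translate([301, 0, 0]) cube([44, 44, 374]);
translate([0, 270, 0]) cube([44, 44, 374]);
translate([301, 270, 0]) cube([44, 44, 374]);
translate([0, 0, 406]) {
  translate([0, 0, 399]) cube([289, 313, 37]);
  translate([15, 15, 0]) cylinder(h = 399, r = 15);
  translate([274, 15, 0]) cylinder(h = 399, r = 15);
  translate([15, 298, 0]) cylinder(h = 399, r = 15);
  translate([274, 298, 0]) cylinder(h = 399, r = 15);
}
translate([0, -1857, 0]) {
  cube([1088, 241, 159]);
  translate([0, 241, 159]) cube([1088, 241, 159]);
  translate([0, 482, 318]) cube([1088, 241, 159]);
  translate([0, 723, 477]) cube([1088, 241, 159]);
  translate([0, 964, 636]) cube([1088, 241, 159]);
  translate([0, 1205, 795]) cube([1088, 241, 159]);
  translate([0, 1446, 954]) cube([1088, 241, 159]);
}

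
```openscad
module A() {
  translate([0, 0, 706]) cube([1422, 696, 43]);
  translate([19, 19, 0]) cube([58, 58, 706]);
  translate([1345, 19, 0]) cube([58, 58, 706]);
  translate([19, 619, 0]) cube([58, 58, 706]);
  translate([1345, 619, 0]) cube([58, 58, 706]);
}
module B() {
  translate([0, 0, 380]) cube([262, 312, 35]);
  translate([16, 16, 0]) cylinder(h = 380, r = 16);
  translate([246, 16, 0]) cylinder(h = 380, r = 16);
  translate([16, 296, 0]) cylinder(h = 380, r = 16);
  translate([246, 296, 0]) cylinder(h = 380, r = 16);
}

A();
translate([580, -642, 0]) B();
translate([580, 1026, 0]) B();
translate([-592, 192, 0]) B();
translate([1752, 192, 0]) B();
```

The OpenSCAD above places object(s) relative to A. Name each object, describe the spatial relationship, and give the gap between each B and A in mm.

A is a table. B is a stool. Four stools sit around the table at the −y, +y, −x, +x sides. The gap between each stool and the table is 330 mm.

Each stool's nearest face is 330 mm from the table's bounding box.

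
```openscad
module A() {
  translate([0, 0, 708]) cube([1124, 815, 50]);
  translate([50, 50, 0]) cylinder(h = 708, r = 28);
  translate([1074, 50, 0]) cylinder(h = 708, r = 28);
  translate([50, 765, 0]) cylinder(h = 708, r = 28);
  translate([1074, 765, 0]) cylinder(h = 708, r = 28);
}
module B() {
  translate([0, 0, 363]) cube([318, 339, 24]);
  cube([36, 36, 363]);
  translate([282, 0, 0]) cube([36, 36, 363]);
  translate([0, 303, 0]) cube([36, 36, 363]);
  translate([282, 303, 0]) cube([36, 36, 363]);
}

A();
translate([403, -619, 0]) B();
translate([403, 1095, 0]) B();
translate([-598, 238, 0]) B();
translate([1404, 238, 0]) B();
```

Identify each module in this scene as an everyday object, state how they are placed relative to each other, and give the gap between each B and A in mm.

A is a table. B is a stool. Four stools sit around the table at the −y, +y, −x, +x sides. The gap between each stool and the table is 280 mm.

Each stool's nearest face is 280 mm from the table's bounding box.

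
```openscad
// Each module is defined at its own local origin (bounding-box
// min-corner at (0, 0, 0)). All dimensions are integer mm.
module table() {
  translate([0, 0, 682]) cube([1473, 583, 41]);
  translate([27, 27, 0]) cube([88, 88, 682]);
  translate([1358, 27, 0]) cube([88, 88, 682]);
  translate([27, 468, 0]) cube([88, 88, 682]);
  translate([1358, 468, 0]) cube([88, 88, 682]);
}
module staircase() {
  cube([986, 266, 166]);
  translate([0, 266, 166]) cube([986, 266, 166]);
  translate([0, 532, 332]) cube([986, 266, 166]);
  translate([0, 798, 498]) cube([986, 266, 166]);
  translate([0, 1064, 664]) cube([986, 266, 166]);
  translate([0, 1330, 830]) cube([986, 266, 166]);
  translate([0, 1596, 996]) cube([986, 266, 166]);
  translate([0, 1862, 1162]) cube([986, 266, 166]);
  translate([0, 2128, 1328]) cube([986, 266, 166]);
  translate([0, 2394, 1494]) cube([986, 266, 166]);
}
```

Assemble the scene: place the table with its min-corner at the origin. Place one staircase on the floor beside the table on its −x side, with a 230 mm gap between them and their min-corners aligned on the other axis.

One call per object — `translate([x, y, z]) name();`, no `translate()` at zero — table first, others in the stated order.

table();
translate([-1216, 0, 0]) staircase();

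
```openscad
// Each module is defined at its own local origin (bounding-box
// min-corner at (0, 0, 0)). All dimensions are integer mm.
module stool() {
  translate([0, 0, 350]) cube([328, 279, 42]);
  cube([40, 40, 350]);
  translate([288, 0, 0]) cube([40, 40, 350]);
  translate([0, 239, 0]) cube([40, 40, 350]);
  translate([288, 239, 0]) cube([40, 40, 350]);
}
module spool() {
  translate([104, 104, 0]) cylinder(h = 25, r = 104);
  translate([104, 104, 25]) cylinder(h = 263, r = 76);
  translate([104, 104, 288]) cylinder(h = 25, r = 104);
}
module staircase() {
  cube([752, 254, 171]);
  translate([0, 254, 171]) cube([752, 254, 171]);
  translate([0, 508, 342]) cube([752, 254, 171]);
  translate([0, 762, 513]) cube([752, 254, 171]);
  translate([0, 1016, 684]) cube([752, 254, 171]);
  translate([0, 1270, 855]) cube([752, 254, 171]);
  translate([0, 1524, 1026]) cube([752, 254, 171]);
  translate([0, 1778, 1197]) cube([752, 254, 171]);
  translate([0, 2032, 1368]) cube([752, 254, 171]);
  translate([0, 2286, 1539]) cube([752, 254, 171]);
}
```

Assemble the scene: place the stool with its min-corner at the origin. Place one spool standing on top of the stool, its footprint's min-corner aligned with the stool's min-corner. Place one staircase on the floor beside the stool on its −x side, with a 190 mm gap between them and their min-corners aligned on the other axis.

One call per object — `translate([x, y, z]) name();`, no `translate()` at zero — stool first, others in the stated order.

stool();
translate([0, 0, 392]) spool();
translate([-942, 0, 0]) staircase();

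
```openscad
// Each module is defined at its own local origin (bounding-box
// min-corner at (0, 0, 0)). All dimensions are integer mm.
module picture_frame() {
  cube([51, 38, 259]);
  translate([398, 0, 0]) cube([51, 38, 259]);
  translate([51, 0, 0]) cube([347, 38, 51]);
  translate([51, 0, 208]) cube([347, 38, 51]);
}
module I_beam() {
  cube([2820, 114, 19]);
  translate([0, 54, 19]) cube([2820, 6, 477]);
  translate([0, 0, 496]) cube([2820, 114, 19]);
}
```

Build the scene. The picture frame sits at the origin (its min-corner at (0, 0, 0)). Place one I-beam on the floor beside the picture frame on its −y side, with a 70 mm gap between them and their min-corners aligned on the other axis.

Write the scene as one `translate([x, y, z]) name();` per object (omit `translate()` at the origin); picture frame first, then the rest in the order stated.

picture_frame();
translate([0, -184, 0]) I_beam();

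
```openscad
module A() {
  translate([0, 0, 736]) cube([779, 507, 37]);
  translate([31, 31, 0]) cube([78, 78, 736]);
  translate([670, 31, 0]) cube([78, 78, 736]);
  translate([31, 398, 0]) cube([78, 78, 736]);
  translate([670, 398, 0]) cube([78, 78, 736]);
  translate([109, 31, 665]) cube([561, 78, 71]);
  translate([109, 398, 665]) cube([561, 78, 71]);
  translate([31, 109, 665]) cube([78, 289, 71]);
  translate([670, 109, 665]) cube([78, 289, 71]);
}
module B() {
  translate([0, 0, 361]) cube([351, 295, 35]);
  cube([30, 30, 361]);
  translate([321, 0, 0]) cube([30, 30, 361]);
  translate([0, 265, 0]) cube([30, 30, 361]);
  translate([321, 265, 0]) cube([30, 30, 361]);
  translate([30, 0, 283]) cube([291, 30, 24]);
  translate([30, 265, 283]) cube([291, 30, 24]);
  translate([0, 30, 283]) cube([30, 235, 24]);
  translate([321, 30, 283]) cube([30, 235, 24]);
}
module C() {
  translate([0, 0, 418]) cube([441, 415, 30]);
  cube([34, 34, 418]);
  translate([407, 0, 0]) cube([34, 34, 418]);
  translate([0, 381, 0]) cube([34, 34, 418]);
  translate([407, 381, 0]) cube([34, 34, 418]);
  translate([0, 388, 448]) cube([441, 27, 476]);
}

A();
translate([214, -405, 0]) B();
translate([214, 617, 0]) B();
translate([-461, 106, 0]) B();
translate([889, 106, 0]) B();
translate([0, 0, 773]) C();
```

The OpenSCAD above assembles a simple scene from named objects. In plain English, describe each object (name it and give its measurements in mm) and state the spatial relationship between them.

A is a table: top 779 mm (x) × 507 mm (y), 37 mm thick, upper face at z = 773 mm, on four 78×78 mm square legs, each inset 31 mm from the nearest pair of top edges, running from z = 0 to the bottom of the top. Four apron rails, 78 mm thick and 71 mm tall, run between adjacent legs with their top edges flush with the underside of the top and their outer faces flush with the legs' outer faces.

B is a four-legged stool. The seat is a 351×295×35 mm slab whose top surface is at z = 396 mm; four square legs, each 30×30 mm in cross-section, run from the floor (z = 0) to the underside of the seat, each flush with a corner of the seat. Four stretchers, 30 mm wide and 24 mm tall, connect adjacent legs with their undersides at z = 283 mm, each running between the inner faces of the legs it joins and aligned with the legs' outer faces on the other axis.

C is a chair: 441×415 mm seat, 30 mm thick, top at z = 448 mm, on four 34 mm square corner legs flush with the seat edges. A 27 mm thick backrest slab spans the full seat width, extending 476 mm above the seat top, its back face flush with the seat's +y edge.

Four stools sit around the table at the −y, +y, −x, +x sides. The chair is on top of the table.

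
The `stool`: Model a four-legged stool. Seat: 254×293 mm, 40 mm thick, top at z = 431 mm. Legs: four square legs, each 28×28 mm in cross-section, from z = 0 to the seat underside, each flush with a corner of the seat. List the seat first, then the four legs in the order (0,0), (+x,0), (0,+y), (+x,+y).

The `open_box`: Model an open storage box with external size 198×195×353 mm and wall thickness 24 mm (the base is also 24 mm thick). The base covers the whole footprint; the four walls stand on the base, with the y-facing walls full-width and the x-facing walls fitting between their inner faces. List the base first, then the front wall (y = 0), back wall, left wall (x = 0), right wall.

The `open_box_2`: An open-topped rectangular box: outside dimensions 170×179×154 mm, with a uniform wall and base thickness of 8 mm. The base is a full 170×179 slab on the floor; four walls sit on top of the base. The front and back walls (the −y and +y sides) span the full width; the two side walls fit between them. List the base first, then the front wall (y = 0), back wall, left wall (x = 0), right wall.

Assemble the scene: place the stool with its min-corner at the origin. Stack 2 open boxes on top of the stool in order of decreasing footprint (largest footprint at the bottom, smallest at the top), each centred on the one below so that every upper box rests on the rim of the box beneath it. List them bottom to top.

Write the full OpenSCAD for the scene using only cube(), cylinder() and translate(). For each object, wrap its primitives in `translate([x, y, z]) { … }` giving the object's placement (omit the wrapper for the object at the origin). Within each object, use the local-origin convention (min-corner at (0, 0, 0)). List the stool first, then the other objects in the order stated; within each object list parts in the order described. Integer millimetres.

translate([0, 0, 391]) cube([254, 293, 40]);
cube([28, 28, 391]);
translate([226, 0, 0]) cube([28, 28, 391]);
translate([0, 265, 0]) cube([28, 28, 391]);
translate([226, 265, 0]) cube([28, 28, 391]);
translate([28, 49, 431]) {
  cube([198, 195, 24]);
  translate([0, 0, 24]) cube([198, 24, 329]);
  translate([0, 171, 24]) cube([198, 24, 329]);
  translate([0, 24, 24]) cube([24, 147, 329]);
  translate([174, 24, 24]) cube([24, 147, 329]);
}
translate([42, 57, 784]) {
  cube([170, 179, 8]);
  translate([0, 0, 8]) cube([170, 8, 146]);
  translate([0, 171, 8]) cube([170, 8, 146]);
  translate([0, 8, 8]) cube([8, 163, 146]);
  translate([162, 8, 8]) cube([8, 163, 146]);
}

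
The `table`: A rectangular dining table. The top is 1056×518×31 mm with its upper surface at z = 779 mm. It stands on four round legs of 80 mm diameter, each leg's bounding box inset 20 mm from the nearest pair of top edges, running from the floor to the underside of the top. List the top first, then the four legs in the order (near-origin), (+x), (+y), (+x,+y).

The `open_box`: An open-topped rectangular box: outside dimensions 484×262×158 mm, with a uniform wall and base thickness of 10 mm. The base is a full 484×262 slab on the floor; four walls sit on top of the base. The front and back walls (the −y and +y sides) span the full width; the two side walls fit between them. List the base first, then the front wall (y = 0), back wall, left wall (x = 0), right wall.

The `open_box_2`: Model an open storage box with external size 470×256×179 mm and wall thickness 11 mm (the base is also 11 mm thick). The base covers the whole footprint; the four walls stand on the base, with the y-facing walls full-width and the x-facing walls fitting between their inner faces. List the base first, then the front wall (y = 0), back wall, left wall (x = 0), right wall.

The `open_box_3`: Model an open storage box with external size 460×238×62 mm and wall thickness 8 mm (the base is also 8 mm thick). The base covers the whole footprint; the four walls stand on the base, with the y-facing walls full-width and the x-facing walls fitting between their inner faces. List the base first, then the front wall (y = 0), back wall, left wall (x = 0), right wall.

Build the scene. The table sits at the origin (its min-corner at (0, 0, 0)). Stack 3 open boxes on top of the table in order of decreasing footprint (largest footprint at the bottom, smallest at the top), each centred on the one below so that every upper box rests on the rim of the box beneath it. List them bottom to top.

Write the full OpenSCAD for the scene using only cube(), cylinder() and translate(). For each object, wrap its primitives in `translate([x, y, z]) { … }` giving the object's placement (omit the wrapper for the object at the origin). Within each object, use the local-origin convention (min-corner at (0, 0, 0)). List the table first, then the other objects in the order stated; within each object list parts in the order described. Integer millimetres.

translate([0, 0, 748]) cube([1056, 518, 31]);
translate([60, 60, 0]) cylinder(h = 748, r = 40);
translate([996, 60, 0]) cylinder(h = 748, r = 40);
translate([60, 458, 0]) cylinder(h = 748, r = 40);
translate([996, 458, 0]) cylinder(h = 748, r = 40);
translate([286, 128, 779]) {
  cube([484, 262, 10]);
  translate([0, 0, 10]) cube([484, 10, 148]);
  translate([0, 252, 10]) cube([484, 10, 148]);
  translate([0, 10, 10]) cube([10, 242, 148]);
  translate([474, 10, 10]) cube([10, 242, 148]);
}
translate([293, 131, 937]) {
  cube([470, 256, 11]);
  translate([0, 0, 11]) cube([470, 11, 168]);
  translate([0, 245, 11]) cube([470, 11, 168]);
  translate([0, 11, 11]) cube([11, 234, 168]);
  translate([459, 11, 11]) cube([11, 234, 168]);
}
translate([298, 140, 1116]) {
  cube([460, 238, 8]);
  translate([0, 0, 8]) cube([460, 8, 54]);
  translate([0, 230, 8]) cube([460, 8, 54]);
  translate([0, 8, 8]) cube([8, 222, 54]);
  translate([452, 8, 8]) cube([8, 222, 54]);
}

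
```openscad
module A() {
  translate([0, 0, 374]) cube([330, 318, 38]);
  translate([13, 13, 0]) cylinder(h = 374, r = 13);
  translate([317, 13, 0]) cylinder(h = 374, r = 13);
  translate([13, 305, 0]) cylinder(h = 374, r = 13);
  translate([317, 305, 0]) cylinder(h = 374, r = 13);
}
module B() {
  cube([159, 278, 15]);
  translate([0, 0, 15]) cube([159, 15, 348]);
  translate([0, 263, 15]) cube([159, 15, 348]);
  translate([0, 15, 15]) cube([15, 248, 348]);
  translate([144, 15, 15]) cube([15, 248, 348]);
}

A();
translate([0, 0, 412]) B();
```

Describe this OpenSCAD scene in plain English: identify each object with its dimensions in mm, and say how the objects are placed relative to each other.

A is a four-legged stool. The seat is 330×318 mm, 38 mm thick, top at z = 412 mm. It stands on four round legs, each 26 mm in diameter, from z = 0 to the seat underside, each leg's axis is inset half a diameter from the nearest pair of seat edges (so the leg's bounding box is flush with the corner).

B is an open-topped rectangular box: outside dimensions 159×278×363 mm, with a uniform wall and base thickness of 15 mm. The base is a full 159×278 slab on the floor; four walls sit on top of the base. The front and back walls (the −y and +y sides) span the full width; the two side walls fit between them.

The open box is on top of the stool.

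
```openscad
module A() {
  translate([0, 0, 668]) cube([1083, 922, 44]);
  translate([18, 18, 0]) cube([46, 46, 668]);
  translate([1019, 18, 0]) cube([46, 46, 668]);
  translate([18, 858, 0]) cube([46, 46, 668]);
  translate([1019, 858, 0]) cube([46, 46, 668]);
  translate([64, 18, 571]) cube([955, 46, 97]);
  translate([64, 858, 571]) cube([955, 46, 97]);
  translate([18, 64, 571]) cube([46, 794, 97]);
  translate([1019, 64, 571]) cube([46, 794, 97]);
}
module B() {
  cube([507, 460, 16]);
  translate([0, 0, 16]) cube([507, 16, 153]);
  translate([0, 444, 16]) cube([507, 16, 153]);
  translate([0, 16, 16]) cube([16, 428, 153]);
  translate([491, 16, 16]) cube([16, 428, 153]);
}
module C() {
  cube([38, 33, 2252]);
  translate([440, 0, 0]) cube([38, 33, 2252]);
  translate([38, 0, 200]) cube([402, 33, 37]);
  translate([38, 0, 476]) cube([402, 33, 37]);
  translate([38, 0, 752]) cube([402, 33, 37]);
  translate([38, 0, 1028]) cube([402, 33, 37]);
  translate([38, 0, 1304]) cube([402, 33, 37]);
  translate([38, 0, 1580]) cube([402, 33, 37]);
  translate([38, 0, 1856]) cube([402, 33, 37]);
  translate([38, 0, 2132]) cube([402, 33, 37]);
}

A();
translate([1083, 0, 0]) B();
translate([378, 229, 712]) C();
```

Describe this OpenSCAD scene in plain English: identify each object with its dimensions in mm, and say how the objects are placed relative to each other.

A is a rectangular dining table. The top is 1083×922×44 mm with its upper surface at z = 712 mm. It stands on four 46×46 mm square legs, each inset 18 mm from the nearest pair of top edges, running from the floor to the underside of the top. Four apron rails, 46 mm thick and 97 mm tall, run between adjacent legs with their top edges flush with the underside of the top and their outer faces flush with the legs' outer faces.

B is an open storage box with external size 507×460×169 mm and wall thickness 16 mm (the base is also 16 mm thick). The base covers the whole footprint; the four walls stand on the base, with the y-facing walls full-width and the x-facing walls fitting between their inner faces.

C is a straight ladder. Two 38×33 mm vertical rails, 2252 mm tall, stand 478 mm apart (outside-to-outside) with their front faces coplanar on the −y side. 8 rungs, each 33 mm deep and 37 mm tall, span between the inner faces of the rails, front faces flush with the rails. The lowest rung's underside is at z = 200 mm and rungs are spaced 276 mm apart (underside to underside).

The open box is against the table's +x side, with their −y faces flush. The ladder is on top of the table.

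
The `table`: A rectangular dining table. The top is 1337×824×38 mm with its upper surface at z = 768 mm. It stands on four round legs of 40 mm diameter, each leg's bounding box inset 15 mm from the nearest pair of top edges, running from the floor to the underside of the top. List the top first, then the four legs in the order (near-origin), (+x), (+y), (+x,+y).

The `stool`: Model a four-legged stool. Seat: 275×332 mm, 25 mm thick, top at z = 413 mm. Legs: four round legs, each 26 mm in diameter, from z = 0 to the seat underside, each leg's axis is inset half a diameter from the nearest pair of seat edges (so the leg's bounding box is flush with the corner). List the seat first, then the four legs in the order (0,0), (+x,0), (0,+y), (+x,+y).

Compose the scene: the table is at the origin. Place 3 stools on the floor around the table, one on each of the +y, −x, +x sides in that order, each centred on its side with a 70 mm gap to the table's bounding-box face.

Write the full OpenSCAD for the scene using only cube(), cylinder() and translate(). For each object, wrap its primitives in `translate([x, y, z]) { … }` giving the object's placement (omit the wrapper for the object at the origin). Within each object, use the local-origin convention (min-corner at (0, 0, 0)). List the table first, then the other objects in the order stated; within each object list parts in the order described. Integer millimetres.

translate([0, 0, 730]) cube([1337, 824, 38]);
translate([35, 35, 0]) cylinder(h = 730, r = 20);
translate([1302, 35, 0]) cylinder(h = 730, r = 20);
translate([35, 789, 0]) cylinder(h = 730, r = 20);
translate([1302, 789, 0]) cylinder(h = 730, r = 20);
translate([531, 894, 0]) {
  translate([0, 0, 388]) cube([275, 332, 25]);
  translate([13, 13, 0]) cylinder(h = 388, r = 13);
  translate([262, 13, 0]) cylinder(h = 388, r = 13);
  translate([13, 319, 0]) cylinder(h = 388, r = 13);
  translate([262, 319, 0]) cylinder(h = 388, r = 13);
}
translate([-345, 246, 0]) {
  translate([0, 0, 388]) cube([275, 332, 25]);
  translate([13, 13, 0]) cylinder(h = 388, r = 13);
  translate([262, 13, 0]) cylinder(h = 388, r = 13);
  translate([13, 319, 0]) cylinder(h = 388, r = 13);
  translate([262, 319, 0]) cylinder(h = 388, r = 13);
}
translate([1407, 246, 0]) {
  translate([0, 0, 388]) cube([275, 332, 25]);
  translate([13, 13, 0]) cylinder(h = 388, r = 13);
  translate([262, 13, 0]) cylinder(h = 388, r = 13);
  translate([13, 319, 0]) cylinder(h = 388, r = 13);
  translate([262, 319, 0]) cylinder(h = 388, r = 13);
}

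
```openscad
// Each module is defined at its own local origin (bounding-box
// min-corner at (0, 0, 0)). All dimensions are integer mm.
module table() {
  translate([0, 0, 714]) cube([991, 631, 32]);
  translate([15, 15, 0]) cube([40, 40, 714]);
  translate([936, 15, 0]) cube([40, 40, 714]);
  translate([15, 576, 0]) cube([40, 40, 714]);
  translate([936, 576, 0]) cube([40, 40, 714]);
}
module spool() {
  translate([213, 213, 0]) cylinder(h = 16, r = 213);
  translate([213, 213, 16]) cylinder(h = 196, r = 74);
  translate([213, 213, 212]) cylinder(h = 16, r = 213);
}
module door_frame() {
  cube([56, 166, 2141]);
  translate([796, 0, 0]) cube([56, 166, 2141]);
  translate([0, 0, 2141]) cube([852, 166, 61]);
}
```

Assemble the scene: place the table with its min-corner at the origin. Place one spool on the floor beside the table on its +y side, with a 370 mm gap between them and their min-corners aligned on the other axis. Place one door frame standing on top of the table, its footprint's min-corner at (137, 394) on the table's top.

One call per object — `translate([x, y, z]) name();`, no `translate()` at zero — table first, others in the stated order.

table();
translate([0, 1001, 0]) spool();
translate([137, 394, 746]) door_frame();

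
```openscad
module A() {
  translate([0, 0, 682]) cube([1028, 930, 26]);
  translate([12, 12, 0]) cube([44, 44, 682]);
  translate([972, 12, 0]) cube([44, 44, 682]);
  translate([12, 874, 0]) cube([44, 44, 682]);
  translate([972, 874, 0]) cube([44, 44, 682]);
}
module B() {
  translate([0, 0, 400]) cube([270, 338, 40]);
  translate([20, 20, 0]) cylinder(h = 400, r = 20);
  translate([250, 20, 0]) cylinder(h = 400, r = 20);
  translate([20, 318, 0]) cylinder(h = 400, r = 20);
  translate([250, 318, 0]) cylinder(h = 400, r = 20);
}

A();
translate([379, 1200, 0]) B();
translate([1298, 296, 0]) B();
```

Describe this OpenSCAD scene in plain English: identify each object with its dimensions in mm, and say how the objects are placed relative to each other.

A is a rectangular dining table. The top is 1028×930×26 mm with its upper surface at z = 708 mm. It stands on four 44×44 mm square legs, each inset 12 mm from the nearest pair of top edges, running from the floor to the underside of the top.

B is a four-legged stool. The seat is a 270×338×40 mm slab whose top surface is at z = 440 mm; four round legs, each 40 mm in diameter, run from the floor (z = 0) to the underside of the seat, each leg's axis is inset half a diameter from the nearest pair of seat edges (so the leg's bounding box is flush with the corner).

Two stools sit around the table at the +y, +x sides.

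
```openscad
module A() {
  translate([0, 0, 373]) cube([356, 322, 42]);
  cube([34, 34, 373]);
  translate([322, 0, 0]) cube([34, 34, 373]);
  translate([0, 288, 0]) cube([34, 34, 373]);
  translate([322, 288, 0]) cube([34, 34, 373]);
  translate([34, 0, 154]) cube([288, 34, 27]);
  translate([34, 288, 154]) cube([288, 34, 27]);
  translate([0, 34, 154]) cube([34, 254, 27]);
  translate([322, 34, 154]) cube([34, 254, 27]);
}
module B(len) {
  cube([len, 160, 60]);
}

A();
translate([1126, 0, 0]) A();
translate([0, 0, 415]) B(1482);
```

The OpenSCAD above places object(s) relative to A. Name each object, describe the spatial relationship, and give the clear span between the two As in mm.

A is a stool. B is a beam. A beam spans the tops of two stools. The clear span between the two stools is 770 mm.

Second stool starts at x = 1126; first ends at x = 356; clear span = 1126 − 356 = 770 mm.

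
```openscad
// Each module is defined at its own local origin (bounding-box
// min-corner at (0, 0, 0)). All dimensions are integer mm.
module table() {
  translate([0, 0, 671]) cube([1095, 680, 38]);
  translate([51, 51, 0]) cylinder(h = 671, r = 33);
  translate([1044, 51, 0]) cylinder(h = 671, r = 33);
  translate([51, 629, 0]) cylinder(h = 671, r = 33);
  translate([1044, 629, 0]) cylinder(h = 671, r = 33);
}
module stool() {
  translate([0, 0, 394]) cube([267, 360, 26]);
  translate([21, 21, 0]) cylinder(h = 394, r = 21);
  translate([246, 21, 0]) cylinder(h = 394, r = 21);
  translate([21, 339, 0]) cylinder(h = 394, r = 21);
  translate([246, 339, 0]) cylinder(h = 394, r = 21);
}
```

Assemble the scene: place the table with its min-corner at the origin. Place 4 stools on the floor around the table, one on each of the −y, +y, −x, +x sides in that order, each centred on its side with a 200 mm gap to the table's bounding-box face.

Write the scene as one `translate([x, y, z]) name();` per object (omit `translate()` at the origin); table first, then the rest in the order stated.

table();
translate([414, -560, 0]) stool();
translate([414, 880, 0]) stool();
translate([-467, 160, 0]) stool();
translate([1295, 160, 0]) stool();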